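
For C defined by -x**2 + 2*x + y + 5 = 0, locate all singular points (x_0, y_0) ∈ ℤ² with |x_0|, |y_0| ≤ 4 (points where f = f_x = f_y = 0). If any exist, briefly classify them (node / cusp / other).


No singular points in the scanned grid; C is smooth there.

Compute partial derivatives:
  f_x = 2 - 2*x.
  f_y = 1.
f_y = 1 is a nonzero constant, so f_y never vanishes: no point (x, y) can satisfy f = f_x = f_y = 0. In particular no (x, y) ∈ {−4, ..., 4}² is singular; the curve is smooth.


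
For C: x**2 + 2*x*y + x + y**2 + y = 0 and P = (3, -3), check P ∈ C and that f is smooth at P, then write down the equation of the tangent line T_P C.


Tangent line at P: x + y = 0.

Step 1: f(3, -3) = 0, so P lies on C.
Step 2: partial derivatives
  f_x(x, y) = 2*x + 2*y + 1, f_y(x, y) = 2*x + 2*y + 1.
  f_x(P) = 1, f_y(P) = 1 (gradient nonzero, so P is smooth).
Step 3: tangent line at P: 1·(x − 3) + 1·(y − -3) = 0.
Expanding: x + y = 0.


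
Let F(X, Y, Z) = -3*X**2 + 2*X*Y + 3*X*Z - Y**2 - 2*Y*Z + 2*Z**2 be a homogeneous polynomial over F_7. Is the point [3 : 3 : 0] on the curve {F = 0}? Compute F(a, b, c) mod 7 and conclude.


F(3,3,0) ≡ 3 (mod 7); P is NOT on the curve.

Evaluate F(3, 3, 0) term-by-term (mod 7).
  -3*X**2 ↦ -3·9·1·1 = -27
  2*X*Y ↦ 2·3·3·1 = 18
  3*X*Z ↦ 3·3·1·0 = 0
  -Y**2 ↦ -1·1·9·1 = -9
  -2*Y*Z ↦ -2·1·3·0 = 0
  2*Z**2 ↦ 2·1·1·0 = 0
Sum: F(3, 3, 0) = (-27) + (18) + (0) + (-9) + (0) + (0) = -18.
Reducing mod 7: -18 ≡ 3 (mod 7).
Since F(a, b, c) ≡ 3 ≠ 0 (mod 7), P does NOT lie on the curve.


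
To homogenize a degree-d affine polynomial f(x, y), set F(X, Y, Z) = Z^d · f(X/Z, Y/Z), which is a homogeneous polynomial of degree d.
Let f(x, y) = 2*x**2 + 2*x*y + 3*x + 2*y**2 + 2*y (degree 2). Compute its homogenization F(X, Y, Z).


F(X, Y, Z) = 2*X**2 + 2*X*Y + 3*X*Z + 2*Y**2 + 2*Y*Z

deg(f) = 2.
Substitute x = X/Z, y = Y/Z into f, then multiply by Z^2.
  monomial 2·x^2·y^0 ↦ 2·X^2·Y^0·Z^0.
  monomial 2·x^1·y^1 ↦ 2·X^1·Y^1·Z^0.
  monomial 3·x^1·y^0 ↦ 3·X^1·Y^0·Z^1.
  monomial 2·x^0·y^2 ↦ 2·X^0·Y^2·Z^0.
  monomial 2·x^0·y^1 ↦ 2·X^0·Y^1·Z^1.
Collecting: F(X, Y, Z) = 2*X**2 + 2*X*Y + 3*X*Z + 2*Y**2 + 2*Y*Z.


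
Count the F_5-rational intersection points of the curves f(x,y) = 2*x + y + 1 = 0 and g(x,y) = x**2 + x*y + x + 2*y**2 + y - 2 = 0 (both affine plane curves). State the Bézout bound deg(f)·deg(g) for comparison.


Common zeros: {(3, 3), (4, 1)}; count = 2; Bézout bound = 2.

deg(f) = 1, deg(g) = 2, so Bézout bound = 2.
Scan x ∈ F_5. For each x, list the y ∈ F_5 with f(x, y) ≡ 0 and those with g(x, y) ≡ 0 (mod 5); the common zeros in that column are the intersection.
  x = 0: f ≡ 0 at y ∈ {4}; g ≡ 0 at y ∈ ∅; common: ∅.
  x = 1: f ≡ 0 at y ∈ {2}; g ≡ 0 at y ∈ {0, 4}; common: ∅.
  x = 2: f ≡ 0 at y ∈ {0}; g ≡ 0 at y ∈ ∅; common: ∅.
  x = 3: f ≡ 0 at y ∈ {3}; g ≡ 0 at y ∈ {0, 3}; common: {3}.
  x = 4: f ≡ 0 at y ∈ {1}; g ≡ 0 at y ∈ {1, 4}; common: {1}.
Collecting: common zeros = {(3, 3), (4, 1)}, so the count is 2.
Comparison with the Bézout bound: 2 ≤ 2 = deg(f)·deg(g), as expected for curves with no common component (the bound is attained).


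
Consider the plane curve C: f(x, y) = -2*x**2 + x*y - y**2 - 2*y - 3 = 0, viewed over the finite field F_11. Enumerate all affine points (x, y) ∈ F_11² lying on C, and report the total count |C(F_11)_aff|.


Affine F_11-points: {(0, 2), (0, 7), (1, 2), (1, 8), (2, 0), (3, 4), (3, 8), (9, 0), (9, 7), (10, 4)}; count = 10.

For each of the 121 pairs (x, y) ∈ F_11², evaluate f(x, y) mod 11. Record the zeros.
  x = 0: [0↦8, 1↦5, 2↦0, 3↦4, 4↦6, 5↦6, 6↦4, 7↦0, 8↦5, 9↦8, 10↦9]  zeros at y ∈ {2, 7}
  x = 1: [0↦6, 1↦4, 2↦0, 3↦5, 4↦8, 5↦9, 6↦8, 7↦5, 8↦0, 9↦4, 10↦6]  zeros at y ∈ {2, 8}
  x = 2: [0↦0, 1↦10, 2↦7, 3↦2, 4↦6, 5↦8, 6↦8, 7↦6, 8↦2, 9↦7, 10↦10]  zeros at y ∈ {0}
  x = 3: [0↦1, 1↦1, 2↦10, 3↦6, 4↦0, 5↦3, 6↦4, 7↦3, 8↦0, 9↦6, 10↦10]  zeros at y ∈ {4, 8}
  x = 4: [0↦9, 1↦10, 2↦9, 3↦6, 4↦1, 5↦5, 6↦7, 7↦7, 8↦5, 9↦1, 10↦6]  zeros at y ∈ ∅
  x = 5: [0↦2, 1↦4, 2↦4, 3↦2, 4↦9, 5↦3, 6↦6, 7↦7, 8↦6, 9↦3, 10↦9]  zeros at y ∈ ∅
  x = 6: [0↦2, 1↦5, 2↦6, 3↦5, 4↦2, 5↦8, 6↦1, 7↦3, 8↦3, 9↦1, 10↦8]  zeros at y ∈ ∅
  x = 7: [0↦9, 1↦2, 2↦4, 3↦4, 4↦2, 5↦9, 6↦3, 7↦6, 8↦7, 9↦6, 10↦3]  zeros at y ∈ ∅
  x = 8: [0↦1, 1↦6, 2↦9, 3↦10, 4↦9, 5↦6, 6↦1, 7↦5, 8↦7, 9↦7, 10↦5]  zeros at y ∈ ∅
  x = 9: [0↦0, 1↦6, 2↦10, 3↦1, 4↦1, 5↦10, 6↦6, 7↦0, 8↦3, 9↦4, 10↦3]  zeros at y ∈ {0, 7}
  x = 10: [0↦6, 1↦2, 2↦7, 3↦10, 4↦0, 5↦10, 6↦7, 7↦2, 8↦6, 9↦8, 10↦8]  zeros at y ∈ {4}
Collecting zeros: affine points = {(0, 2), (0, 7), (1, 2), (1, 8), (2, 0), (3, 4), (3, 8), (9, 0), (9, 7), (10, 4)}.
Total count |C(F_11)_aff| = 10.


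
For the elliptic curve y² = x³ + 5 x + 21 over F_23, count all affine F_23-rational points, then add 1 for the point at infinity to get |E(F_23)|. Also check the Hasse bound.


Affine points = {(1, 2), (1, 21), (2, 4), (2, 19), (4, 6), (4, 17), (7, 10), (7, 13), (9, 6), (9, 17), (10, 6), (10, 17), (11, 2), (11, 21), (13, 11), (13, 12), (14, 11), (14, 12), (18, 3), (18, 20), (19, 11), (19, 12), (20, 5), (20, 18), (21, 7), (21, 16)}; affine count = 26; |E(F_23)| = 27.

Discriminant check: Δ ∝ 4a³ + 27b² = 4·5³ + 27·21² = 4·125 + 27·441 ≡ 10 (mod 23). Nonzero ⇒ E is nonsingular.
For each x ∈ F_23, compute rhs = x³ + 5·x + 21 mod 23, then count y ∈ F_23 with y² ≡ rhs.
  x = 0: rhs = 21, matching y values: none (0 points).
  x = 1: rhs = 4, matching y values: 2, 21 (2 points).
  x = 2: rhs = 16, matching y values: 4, 19 (2 points).
  x = 3: rhs = 17, matching y values: none (0 points).
  x = 4: rhs = 13, matching y values: 6, 17 (2 points).
  x = 5: rhs = 10, matching y values: none (0 points).
  x = 6: rhs = 14, matching y values: none (0 points).
  x = 7: rhs = 8, matching y values: 10, 13 (2 points).
  x = 8: rhs = 21, matching y values: none (0 points).
  x = 9: rhs = 13, matching y values: 6, 17 (2 points).
  x = 10: rhs = 13, matching y values: 6, 17 (2 points).
  x = 11: rhs = 4, matching y values: 2, 21 (2 points).
  x = 12: rhs = 15, matching y values: none (0 points).
  x = 13: rhs = 6, matching y values: 11, 12 (2 points).
  x = 14: rhs = 6, matching y values: 11, 12 (2 points).
  x = 15: rhs = 21, matching y values: none (0 points).
  x = 16: rhs = 11, matching y values: none (0 points).
  x = 17: rhs = 5, matching y values: none (0 points).
  x = 18: rhs = 9, matching y values: 3, 20 (2 points).
  x = 19: rhs = 6, matching y values: 11, 12 (2 points).
  x = 20: rhs = 2, matching y values: 5, 18 (2 points).
  x = 21: rhs = 3, matching y values: 7, 16 (2 points).
  x = 22: rhs = 15, matching y values: none (0 points).
Total affine count: 26.
Full point count |E(F_23)| = 26 + 1 = 27.
Hasse bound: |27 − (23+1)| = |3| = 3 ≤ 2√23 ≈ 9.5917 ✓.


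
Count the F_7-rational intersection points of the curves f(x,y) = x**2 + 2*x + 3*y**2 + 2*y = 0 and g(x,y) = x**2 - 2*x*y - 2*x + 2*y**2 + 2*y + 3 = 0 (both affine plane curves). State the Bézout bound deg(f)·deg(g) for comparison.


Common zeros: ∅; count = 0; Bézout bound = 4.

deg(f) = 2, deg(g) = 2, so Bézout bound = 4.
Scan x ∈ F_7. For each x, list the y ∈ F_7 with f(x, y) ≡ 0 and those with g(x, y) ≡ 0 (mod 7); the common zeros in that column are the intersection.
  x = 0: f ≡ 0 at y ∈ {0, 4}; g ≡ 0 at y ∈ {1, 5}; common: ∅.
  x = 1: f ≡ 0 at y ∈ ∅; g ≡ 0 at y ∈ ∅; common: ∅.
  x = 2: f ≡ 0 at y ∈ ∅; g ≡ 0 at y ∈ {2, 6}; common: ∅.
  x = 3: f ≡ 0 at y ∈ ∅; g ≡ 0 at y ∈ ∅; common: ∅.
  x = 4: f ≡ 0 at y ∈ ∅; g ≡ 0 at y ∈ {1, 2}; common: ∅.
  x = 5: f ≡ 0 at y ∈ {0, 4}; g ≡ 0 at y ∈ {5, 6}; common: ∅.
  x = 6: f ≡ 0 at y ∈ {5, 6}; g ≡ 0 at y ∈ ∅; common: ∅.
Collecting: common zeros = ∅, so the count is 0.
Comparison with the Bézout bound: 0 ≤ 4 = deg(f)·deg(g), as expected for curves with no common component (the affine F_7-count falls short of the bound because intersections may lie at infinity, over extension fields, or carry multiplicity).


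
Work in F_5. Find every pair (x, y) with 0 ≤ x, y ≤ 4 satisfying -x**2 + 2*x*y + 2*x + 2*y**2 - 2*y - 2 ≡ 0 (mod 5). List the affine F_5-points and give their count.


Affine F_5-points: {(0, 3), (2, 2), (3, 0), (3, 3), (4, 0), (4, 2)}; count = 6.

For each of the 25 pairs (x, y) ∈ F_5², evaluate f(x, y) mod 5. Record the zeros.
  x = 0: [0↦3, 1↦3, 2↦2, 3↦0, 4↦2]  zeros at y ∈ {3}
  x = 1: [0↦4, 1↦1, 2↦2, 3↦2, 4↦1]  zeros at y ∈ ∅
  x = 2: [0↦3, 1↦2, 2↦0, 3↦2, 4↦3]  zeros at y ∈ {2}
  x = 3: [0↦0, 1↦1, 2↦1, 3↦0, 4↦3]  zeros at y ∈ {0, 3}
  x = 4: [0↦0, 1↦3, 2↦0, 3↦1, 4↦1]  zeros at y ∈ {0, 2}
Collecting zeros: affine points = {(0, 3), (2, 2), (3, 0), (3, 3), (4, 0), (4, 2)}.
Total count |C(F_5)_aff| = 6.


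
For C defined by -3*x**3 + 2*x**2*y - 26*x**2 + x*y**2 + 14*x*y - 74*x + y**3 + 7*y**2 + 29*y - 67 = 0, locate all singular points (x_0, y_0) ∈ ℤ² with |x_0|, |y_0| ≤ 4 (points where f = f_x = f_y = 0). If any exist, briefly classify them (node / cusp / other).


Singular points: {(-3, -1)}; classification: node.

Compute partial derivatives:
  f_x = -9*x**2 + 4*x*y - 52*x + y**2 + 14*y - 74.
  f_y = 2*x**2 + 2*x*y + 14*x + 3*y**2 + 14*y + 29.
Scan x_0 ∈ {−4, ..., 4}. For each x_0, f_y(x_0, y) is a polynomial in y; find its integer roots y ∈ {−4, ..., 4}, then test f_x and f at those candidates.
  x = -4: f_y(-4, y) = 3*y**2 + 6*y + 5; no integer root y with |y| ≤ 4.
  x = -3: f_y(-3, y) = 3*y**2 + 8*y + 5; vanishes at y ∈ {-1}. (-3, -1): f_x = 0, f = 0 — SINGULAR.
  x = -2: f_y(-2, y) = 3*y**2 + 10*y + 9; no integer root y with |y| ≤ 4.
  x = -1: f_y(-1, y) = 3*y**2 + 12*y + 17; no integer root y with |y| ≤ 4.
  x = 0: f_y(0, y) = 3*y**2 + 14*y + 29; no integer root y with |y| ≤ 4.
  x = 1: f_y(1, y) = 3*y**2 + 16*y + 45; no integer root y with |y| ≤ 4.
  x = 2: f_y(2, y) = 3*y**2 + 18*y + 65; no integer root y with |y| ≤ 4.
  x = 3: f_y(3, y) = 3*y**2 + 20*y + 89; no integer root y with |y| ≤ 4.
  x = 4: f_y(4, y) = 3*y**2 + 22*y + 117; no integer root y with |y| ≤ 4.
Only singular point on the grid: (-3, -1).
Classify: substitute x = -3 + u, y = -1 + v and expand: f = -3*u**3 + 2*u**2*v - u**2 + u*v**2 + v**3 + v**2.
No constant or linear terms (consistent with a singular point). Quadratic part: -u**2 + v**2. Cubic part: -3*u**3 + 2*u**2*v + u*v**2 + v**3.
The quadratic part v**2 - u**2 = (v − u)(v + u) splits into two distinct linear factors, so there are two distinct tangent lines y − -1 = ±(x − -3) — this is a node (ordinary double point).
Classification: node.


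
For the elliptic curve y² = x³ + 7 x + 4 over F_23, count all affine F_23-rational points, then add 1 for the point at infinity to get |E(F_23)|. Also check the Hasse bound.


Affine points = {(0, 2), (0, 21), (1, 9), (1, 14), (2, 7), (2, 16), (3, 11), (3, 12), (4, 2), (4, 21), (5, 7), (5, 16), (6, 3), (6, 20), (10, 4), (10, 19), (11, 3), (11, 20), (16, 7), (16, 16), (19, 2), (19, 21), (20, 5), (20, 18)}; affine count = 24; |E(F_23)| = 25.

Discriminant check: Δ ∝ 4a³ + 27b² = 4·7³ + 27·4² = 4·343 + 27·16 ≡ 10 (mod 23). Nonzero ⇒ E is nonsingular.
For each x ∈ F_23, compute rhs = x³ + 7·x + 4 mod 23, then count y ∈ F_23 with y² ≡ rhs.
  x = 0: rhs = 4, matching y values: 2, 21 (2 points).
  x = 1: rhs = 12, matching y values: 9, 14 (2 points).
  x = 2: rhs = 3, matching y values: 7, 16 (2 points).
  x = 3: rhs = 6, matching y values: 11, 12 (2 points).
  x = 4: rhs = 4, matching y values: 2, 21 (2 points).
  x = 5: rhs = 3, matching y values: 7, 16 (2 points).
  x = 6: rhs = 9, matching y values: 3, 20 (2 points).
  x = 7: rhs = 5, matching y values: none (0 points).
  x = 8: rhs = 20, matching y values: none (0 points).
  x = 9: rhs = 14, matching y values: none (0 points).
  x = 10: rhs = 16, matching y values: 4, 19 (2 points).
  x = 11: rhs = 9, matching y values: 3, 20 (2 points).
  x = 12: rhs = 22, matching y values: none (0 points).
  x = 13: rhs = 15, matching y values: none (0 points).
  x = 14: rhs = 17, matching y values: none (0 points).
  x = 15: rhs = 11, matching y values: none (0 points).
  x = 16: rhs = 3, matching y values: 7, 16 (2 points).
  x = 17: rhs = 22, matching y values: none (0 points).
  x = 18: rhs = 5, matching y values: none (0 points).
  x = 19: rhs = 4, matching y values: 2, 21 (2 points).
  x = 20: rhs = 2, matching y values: 5, 18 (2 points).
  x = 21: rhs = 5, matching y values: none (0 points).
  x = 22: rhs = 19, matching y values: none (0 points).
Total affine count: 24.
Full point count |E(F_23)| = 24 + 1 = 25.
Hasse bound: |25 − (23+1)| = |1| = 1 ≤ 2√23 ≈ 9.5917 ✓.


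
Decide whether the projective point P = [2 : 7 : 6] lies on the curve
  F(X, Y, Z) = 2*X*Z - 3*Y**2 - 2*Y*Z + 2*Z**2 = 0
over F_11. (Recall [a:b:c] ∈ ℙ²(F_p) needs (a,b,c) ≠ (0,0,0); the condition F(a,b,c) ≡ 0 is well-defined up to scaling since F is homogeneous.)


F(2,7,6) ≡ 8 (mod 11); P is NOT on the curve.

Evaluate F(2, 7, 6) term-by-term (mod 11).
  2*X*Z ↦ 2·2·1·6 = 24
  -3*Y**2 ↦ -3·1·49·1 = -147
  -2*Y*Z ↦ -2·1·7·6 = -84
  2*Z**2 ↦ 2·1·1·36 = 72
Sum: F(2, 7, 6) = (24) + (-147) + (-84) + (72) = -135.
Reducing mod 11: -135 ≡ 8 (mod 11).
Since F(a, b, c) ≡ 8 ≠ 0 (mod 11), P does NOT lie on the curve.


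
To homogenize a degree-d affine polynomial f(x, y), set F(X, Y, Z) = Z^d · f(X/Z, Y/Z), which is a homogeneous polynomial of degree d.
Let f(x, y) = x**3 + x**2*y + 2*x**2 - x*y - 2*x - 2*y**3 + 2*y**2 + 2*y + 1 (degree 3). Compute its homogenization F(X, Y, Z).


F(X, Y, Z) = X**3 + X**2*Y + 2*X**2*Z - X*Y*Z - 2*X*Z**2 - 2*Y**3 + 2*Y**2*Z + 2*Y*Z**2 + Z**3

deg(f) = 3.
Substitute x = X/Z, y = Y/Z into f, then multiply by Z^3.
  monomial 1·x^3·y^0 ↦ 1·X^3·Y^0·Z^0.
  monomial 1·x^2·y^1 ↦ 1·X^2·Y^1·Z^0.
  monomial 2·x^2·y^0 ↦ 2·X^2·Y^0·Z^1.
  monomial -1·x^1·y^1 ↦ -1·X^1·Y^1·Z^1.
  monomial -2·x^1·y^0 ↦ -2·X^1·Y^0·Z^2.
  monomial -2·x^0·y^3 ↦ -2·X^0·Y^3·Z^0.
  monomial 2·x^0·y^2 ↦ 2·X^0·Y^2·Z^1.
  monomial 2·x^0·y^1 ↦ 2·X^0·Y^1·Z^2.
  monomial 1·x^0·y^0 ↦ 1·X^0·Y^0·Z^3.
Collecting: F(X, Y, Z) = X**3 + X**2*Y + 2*X**2*Z - X*Y*Z - 2*X*Z**2 - 2*Y**3 + 2*Y**2*Z + 2*Y*Z**2 + Z**3.


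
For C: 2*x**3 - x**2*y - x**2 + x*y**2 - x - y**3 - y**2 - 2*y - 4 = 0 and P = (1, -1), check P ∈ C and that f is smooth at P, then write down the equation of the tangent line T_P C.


Tangent line at P: 6*x - 6*y - 12 = 0.

Step 1: f(1, -1) = 0, so P lies on C.
Step 2: partial derivatives
  f_x(x, y) = 6*x**2 - 2*x*y - 2*x + y**2 - 1, f_y(x, y) = -x**2 + 2*x*y - 3*y**2 - 2*y - 2.
  f_x(P) = 6, f_y(P) = -6 (gradient nonzero, so P is smooth).
Step 3: tangent line at P: 6·(x − 1) + -6·(y − -1) = 0.
Expanding: 6*x - 6*y - 12 = 0.


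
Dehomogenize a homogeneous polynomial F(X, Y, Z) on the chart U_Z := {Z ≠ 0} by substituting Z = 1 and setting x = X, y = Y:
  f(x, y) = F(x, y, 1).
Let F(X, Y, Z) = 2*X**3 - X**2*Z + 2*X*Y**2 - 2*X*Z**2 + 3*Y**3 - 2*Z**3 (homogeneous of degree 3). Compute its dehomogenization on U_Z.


f(x, y) = 2*x**3 - x**2 + 2*x*y**2 - 2*x + 3*y**3 - 2

On U_Z we set Z = 1. Each monomial c·X^i·Y^j·Z^k in F becomes c·x^i·y^j·1^k = c·x^i·y^j.
Substituting Z = 1: F(X, Y, 1) = 2*x**3 - x**2 + 2*x*y**2 - 2*x + 3*y**3 - 2.
Note: deg(f) ≤ deg(F) = 3; strict inequality happens when F is divisible by Z (lost terms).


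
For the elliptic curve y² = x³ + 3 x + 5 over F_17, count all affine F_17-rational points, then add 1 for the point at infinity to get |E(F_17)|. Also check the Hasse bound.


Affine points = {(1, 3), (1, 14), (2, 6), (2, 11), (4, 8), (4, 9), (5, 3), (5, 14), (6, 1), (6, 16), (9, 8), (9, 9), (10, 7), (10, 10), (11, 3), (11, 14), (12, 1), (12, 16), (15, 5), (15, 12), (16, 1), (16, 16)}; affine count = 22; |E(F_17)| = 23.

Discriminant check: Δ ∝ 4a³ + 27b² = 4·3³ + 27·5² = 4·27 + 27·25 ≡ 1 (mod 17). Nonzero ⇒ E is nonsingular.
For each x ∈ F_17, compute rhs = x³ + 3·x + 5 mod 17, then count y ∈ F_17 with y² ≡ rhs.
  x = 0: rhs = 5, matching y values: none (0 points).
  x = 1: rhs = 9, matching y values: 3, 14 (2 points).
  x = 2: rhs = 2, matching y values: 6, 11 (2 points).
  x = 3: rhs = 7, matching y values: none (0 points).
  x = 4: rhs = 13, matching y values: 8, 9 (2 points).
  x = 5: rhs = 9, matching y values: 3, 14 (2 points).
  x = 6: rhs = 1, matching y values: 1, 16 (2 points).
  x = 7: rhs = 12, matching y values: none (0 points).
  x = 8: rhs = 14, matching y values: none (0 points).
  x = 9: rhs = 13, matching y values: 8, 9 (2 points).
  x = 10: rhs = 15, matching y values: 7, 10 (2 points).
  x = 11: rhs = 9, matching y values: 3, 14 (2 points).
  x = 12: rhs = 1, matching y values: 1, 16 (2 points).
  x = 13: rhs = 14, matching y values: none (0 points).
  x = 14: rhs = 3, matching y values: none (0 points).
  x = 15: rhs = 8, matching y values: 5, 12 (2 points).
  x = 16: rhs = 1, matching y values: 1, 16 (2 points).
Total affine count: 22.
Full point count |E(F_17)| = 22 + 1 = 23.
Hasse bound: |23 − (17+1)| = |5| = 5 ≤ 2√17 ≈ 8.2462 ✓.


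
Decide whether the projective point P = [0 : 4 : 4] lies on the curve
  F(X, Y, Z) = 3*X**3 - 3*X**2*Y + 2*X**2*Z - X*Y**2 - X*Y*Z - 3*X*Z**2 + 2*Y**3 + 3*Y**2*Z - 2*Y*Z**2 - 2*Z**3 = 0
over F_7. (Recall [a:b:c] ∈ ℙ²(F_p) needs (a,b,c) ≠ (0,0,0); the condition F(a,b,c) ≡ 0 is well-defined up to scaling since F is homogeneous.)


F(0,4,4) ≡ 1 (mod 7); P is NOT on the curve.

Evaluate F(0, 4, 4) term-by-term (mod 7).
  3*X**3 ↦ 3·0·1·1 = 0
  -3*X**2*Y ↦ -3·0·4·1 = 0
  2*X**2*Z ↦ 2·0·1·4 = 0
  -X*Y**2 ↦ -1·0·16·1 = 0
  -X*Y*Z ↦ -1·0·4·4 = 0
  -3*X*Z**2 ↦ -3·0·1·16 = 0
  2*Y**3 ↦ 2·1·64·1 = 128
  3*Y**2*Z ↦ 3·1·16·4 = 192
  -2*Y*Z**2 ↦ -2·1·4·16 = -128
  -2*Z**3 ↦ -2·1·1·64 = -128
Sum: F(0, 4, 4) = (0) + (0) + (0) + (0) + (0) + (0) + (128) + (192) + (-128) + (-128) = 64.
Reducing mod 7: 64 ≡ 1 (mod 7).
Since F(a, b, c) ≡ 1 ≠ 0 (mod 7), P does NOT lie on the curve.


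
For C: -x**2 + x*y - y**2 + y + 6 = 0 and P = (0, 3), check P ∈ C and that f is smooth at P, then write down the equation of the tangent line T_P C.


Tangent line at P: 3*x - 5*y + 15 = 0.

Step 1: f(0, 3) = 0, so P lies on C.
Step 2: partial derivatives
  f_x(x, y) = -2*x + y, f_y(x, y) = x - 2*y + 1.
  f_x(P) = 3, f_y(P) = -5 (gradient nonzero, so P is smooth).
Step 3: tangent line at P: 3·(x − 0) + -5·(y − 3) = 0.
Expanding: 3*x - 5*y + 15 = 0.


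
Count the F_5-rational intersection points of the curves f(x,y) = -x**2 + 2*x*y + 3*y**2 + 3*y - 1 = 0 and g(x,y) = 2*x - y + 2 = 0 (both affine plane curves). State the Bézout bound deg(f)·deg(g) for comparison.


Common zeros: {(2, 1)}; count = 1; Bézout bound = 2.

deg(f) = 2, deg(g) = 1, so Bézout bound = 2.
Scan x ∈ F_5. For each x, list the y ∈ F_5 with f(x, y) ≡ 0 and those with g(x, y) ≡ 0 (mod 5); the common zeros in that column are the intersection.
  x = 0: f ≡ 0 at y ∈ {1, 3}; g ≡ 0 at y ∈ {2}; common: ∅.
  x = 1: f ≡ 0 at y ∈ {2, 3}; g ≡ 0 at y ∈ {4}; common: ∅.
  x = 2: f ≡ 0 at y ∈ {0, 1}; g ≡ 0 at y ∈ {1}; common: {1}.
  x = 3: f ≡ 0 at y ∈ {0, 2}; g ≡ 0 at y ∈ {3}; common: ∅.
  x = 4: f ≡ 0 at y ∈ {4}; g ≡ 0 at y ∈ {0}; common: ∅.
Collecting: common zeros = {(2, 1)}, so the count is 1.
Comparison with the Bézout bound: 1 ≤ 2 = deg(f)·deg(g), as expected for curves with no common component (the affine F_5-count falls short of the bound because intersections may lie at infinity, over extension fields, or carry multiplicity).


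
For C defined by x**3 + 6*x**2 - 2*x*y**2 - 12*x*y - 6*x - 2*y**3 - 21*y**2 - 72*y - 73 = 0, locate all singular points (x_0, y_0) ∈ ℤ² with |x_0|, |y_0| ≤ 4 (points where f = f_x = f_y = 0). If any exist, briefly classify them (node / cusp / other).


Singular points: {(-2, -3)}; classification: cusp.

Compute partial derivatives:
  f_x = 3*x**2 + 12*x - 2*y**2 - 12*y - 6.
  f_y = -4*x*y - 12*x - 6*y**2 - 42*y - 72.
Scan x_0 ∈ {−4, ..., 4}. For each x_0, f_y(x_0, y) is a polynomial in y; find its integer roots y ∈ {−4, ..., 4}, then test f_x and f at those candidates.
  x = -4: f_y(-4, y) = -6*y**2 - 26*y - 24; vanishes at y ∈ {-3}. (-4, -3): f_x = 12 ≠ 0.
  x = -3: f_y(-3, y) = -6*y**2 - 30*y - 36; vanishes at y ∈ {-3, -2}. (-3, -3): f_x = 3 ≠ 0; (-3, -2): f_x = 1 ≠ 0.
  x = -2: f_y(-2, y) = -6*y**2 - 34*y - 48; vanishes at y ∈ {-3}. (-2, -3): f_x = 0, f = 0 — SINGULAR.
  x = -1: f_y(-1, y) = -6*y**2 - 38*y - 60; vanishes at y ∈ {-3}. (-1, -3): f_x = 3 ≠ 0.
  x = 0: f_y(0, y) = -6*y**2 - 42*y - 72; vanishes at y ∈ {-4, -3}. (0, -4): f_x = 10 ≠ 0; (0, -3): f_x = 12 ≠ 0.
  x = 1: f_y(1, y) = -6*y**2 - 46*y - 84; vanishes at y ∈ {-3}. (1, -3): f_x = 27 ≠ 0.
  x = 2: f_y(2, y) = -6*y**2 - 50*y - 96; vanishes at y ∈ {-3}. (2, -3): f_x = 48 ≠ 0.
  x = 3: f_y(3, y) = -6*y**2 - 54*y - 108; vanishes at y ∈ {-3}. (3, -3): f_x = 75 ≠ 0.
  x = 4: f_y(4, y) = -6*y**2 - 58*y - 120; vanishes at y ∈ {-3}. (4, -3): f_x = 108 ≠ 0.
Only singular point on the grid: (-2, -3).
Classify: substitute x = -2 + u, y = -3 + v and expand: f = u**3 - 2*u*v**2 - 2*v**3 + v**2.
No constant or linear terms (consistent with a singular point). Quadratic part: v**2. Cubic part: u**3 - 2*u*v**2 - 2*v**3.
The quadratic part v**2 is a perfect square, so there is a single (double) tangent line v = 0, i.e. y = -3. Restricting the cubic part to that line (v = 0) leaves u**3 ≠ 0, so f is not divisible by v and the branch is v² ≈ -u**3 to lowest order — this is a cusp.
Classification: cusp.


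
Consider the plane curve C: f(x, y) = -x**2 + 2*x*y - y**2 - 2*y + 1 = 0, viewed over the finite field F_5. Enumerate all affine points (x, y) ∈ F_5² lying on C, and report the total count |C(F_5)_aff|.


Affine F_5-points: {(1, 0), (3, 1), (3, 3), (4, 0), (4, 1)}; count = 5.

For each of the 25 pairs (x, y) ∈ F_5², evaluate f(x, y) mod 5. Record the zeros.
  x = 0: [0↦1, 1↦3, 2↦3, 3↦1, 4↦2]  zeros at y ∈ ∅
  x = 1: [0↦0, 1↦4, 2↦1, 3↦1, 4↦4]  zeros at y ∈ {0}
  x = 2: [0↦2, 1↦3, 2↦2, 3↦4, 4↦4]  zeros at y ∈ ∅
  x = 3: [0↦2, 1↦0, 2↦1, 3↦0, 4↦2]  zeros at y ∈ {1, 3}
  x = 4: [0↦0, 1↦0, 2↦3, 3↦4, 4↦3]  zeros at y ∈ {0, 1}
Collecting zeros: affine points = {(1, 0), (3, 1), (3, 3), (4, 0), (4, 1)}.
Total count |C(F_5)_aff| = 5.


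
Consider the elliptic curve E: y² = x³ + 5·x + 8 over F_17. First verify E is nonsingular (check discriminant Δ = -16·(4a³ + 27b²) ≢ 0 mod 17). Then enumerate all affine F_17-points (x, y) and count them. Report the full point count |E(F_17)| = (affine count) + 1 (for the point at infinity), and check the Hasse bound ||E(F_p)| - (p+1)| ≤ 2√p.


Affine points = {(0, 5), (0, 12), (2, 3), (2, 14), (3, 4), (3, 13), (6, 4), (6, 13), (8, 4), (8, 13), (9, 0), (10, 2), (10, 15), (11, 0), (13, 3), (13, 14), (14, 0), (16, 6), (16, 11)}; affine count = 19; |E(F_17)| = 20.

Discriminant check: Δ ∝ 4a³ + 27b² = 4·5³ + 27·8² = 4·125 + 27·64 ≡ 1 (mod 17). Nonzero ⇒ E is nonsingular.
For each x ∈ F_17, compute rhs = x³ + 5·x + 8 mod 17, then count y ∈ F_17 with y² ≡ rhs.
  x = 0: rhs = 8, matching y values: 5, 12 (2 points).
  x = 1: rhs = 14, matching y values: none (0 points).
  x = 2: rhs = 9, matching y values: 3, 14 (2 points).
  x = 3: rhs = 16, matching y values: 4, 13 (2 points).
  x = 4: rhs = 7, matching y values: none (0 points).
  x = 5: rhs = 5, matching y values: none (0 points).
  x = 6: rhs = 16, matching y values: 4, 13 (2 points).
  x = 7: rhs = 12, matching y values: none (0 points).
  x = 8: rhs = 16, matching y values: 4, 13 (2 points).
  x = 9: rhs = 0, matching y values: 0 (1 points).
  x = 10: rhs = 4, matching y values: 2, 15 (2 points).
  x = 11: rhs = 0, matching y values: 0 (1 points).
  x = 12: rhs = 11, matching y values: none (0 points).
  x = 13: rhs = 9, matching y values: 3, 14 (2 points).
  x = 14: rhs = 0, matching y values: 0 (1 points).
  x = 15: rhs = 7, matching y values: none (0 points).
  x = 16: rhs = 2, matching y values: 6, 11 (2 points).
Total affine count: 19.
Full point count |E(F_17)| = 19 + 1 = 20.
Hasse bound: |20 − (17+1)| = |2| = 2 ≤ 2√17 ≈ 8.2462 ✓.


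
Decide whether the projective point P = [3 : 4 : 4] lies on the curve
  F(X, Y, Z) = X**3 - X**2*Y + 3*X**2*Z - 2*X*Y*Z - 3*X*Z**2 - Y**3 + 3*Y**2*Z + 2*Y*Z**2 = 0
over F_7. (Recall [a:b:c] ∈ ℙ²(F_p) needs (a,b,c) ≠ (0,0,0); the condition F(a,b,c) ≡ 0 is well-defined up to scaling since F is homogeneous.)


F(3,4,4) ≡ 3 (mod 7); P is NOT on the curve.

Evaluate F(3, 4, 4) term-by-term (mod 7).
  X**3 ↦ 1·27·1·1 = 27
  -X**2*Y ↦ -1·9·4·1 = -36
  3*X**2*Z ↦ 3·9·1·4 = 108
  -2*X*Y*Z ↦ -2·3·4·4 = -96
  -3*X*Z**2 ↦ -3·3·1·16 = -144
  -Y**3 ↦ -1·1·64·1 = -64
  3*Y**2*Z ↦ 3·1·16·4 = 192
  2*Y*Z**2 ↦ 2·1·4·16 = 128
Sum: F(3, 4, 4) = (27) + (-36) + (108) + (-96) + (-144) + (-64) + (192) + (128) = 115.
Reducing mod 7: 115 ≡ 3 (mod 7).
Since F(a, b, c) ≡ 3 ≠ 0 (mod 7), P does NOT lie on the curve.


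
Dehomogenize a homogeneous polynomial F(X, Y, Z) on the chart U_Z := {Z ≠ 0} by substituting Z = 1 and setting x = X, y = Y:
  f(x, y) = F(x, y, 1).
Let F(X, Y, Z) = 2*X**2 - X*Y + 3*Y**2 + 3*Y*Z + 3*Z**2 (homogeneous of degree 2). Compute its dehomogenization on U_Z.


f(x, y) = 2*x**2 - x*y + 3*y**2 + 3*y + 3

On U_Z we set Z = 1. Each monomial c·X^i·Y^j·Z^k in F becomes c·x^i·y^j·1^k = c·x^i·y^j.
Substituting Z = 1: F(X, Y, 1) = 2*x**2 - x*y + 3*y**2 + 3*y + 3.
Note: deg(f) ≤ deg(F) = 2; strict inequality happens when F is divisible by Z (lost terms).


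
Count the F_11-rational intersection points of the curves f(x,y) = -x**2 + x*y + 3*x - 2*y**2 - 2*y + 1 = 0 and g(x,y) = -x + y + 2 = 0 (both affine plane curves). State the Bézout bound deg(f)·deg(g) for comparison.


Common zeros: {(3, 1), (6, 4)}; count = 2; Bézout bound = 2.

deg(f) = 2, deg(g) = 1, so Bézout bound = 2.
Scan x ∈ F_11. For each x, list the y ∈ F_11 with f(x, y) ≡ 0 and those with g(x, y) ≡ 0 (mod 11); the common zeros in that column are the intersection.
  x = 0: f ≡ 0 at y ∈ {2, 8}; g ≡ 0 at y ∈ {9}; common: ∅.
  x = 1: f ≡ 0 at y ∈ {1, 4}; g ≡ 0 at y ∈ {10}; common: ∅.
  x = 2: f ≡ 0 at y ∈ ∅; g ≡ 0 at y ∈ {0}; common: ∅.
  x = 3: f ≡ 0 at y ∈ {1, 5}; g ≡ 0 at y ∈ {1}; common: {1}.
  x = 4: f ≡ 0 at y ∈ ∅; g ≡ 0 at y ∈ {2}; common: ∅.
  x = 5: f ≡ 0 at y ∈ {2, 5}; g ≡ 0 at y ∈ {3}; common: ∅.
  x = 6: f ≡ 0 at y ∈ {4, 9}; g ≡ 0 at y ∈ {4}; common: {4}.
  x = 7: f ≡ 0 at y ∈ ∅; g ≡ 0 at y ∈ {5}; common: ∅.
  x = 8: f ≡ 0 at y ∈ ∅; g ≡ 0 at y ∈ {6}; common: ∅.
  x = 9: f ≡ 0 at y ∈ ∅; g ≡ 0 at y ∈ {7}; common: ∅.
  x = 10: f ≡ 0 at y ∈ ∅; g ≡ 0 at y ∈ {8}; common: ∅.
Collecting: common zeros = {(3, 1), (6, 4)}, so the count is 2.
Comparison with the Bézout bound: 2 ≤ 2 = deg(f)·deg(g), as expected for curves with no common component (the bound is attained).


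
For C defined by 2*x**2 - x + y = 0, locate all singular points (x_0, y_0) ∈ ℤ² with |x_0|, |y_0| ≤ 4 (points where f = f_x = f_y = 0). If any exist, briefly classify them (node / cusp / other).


No singular points in the scanned grid; C is smooth there.

Compute partial derivatives:
  f_x = 4*x - 1.
  f_y = 1.
f_y = 1 is a nonzero constant, so f_y never vanishes: no point (x, y) can satisfy f = f_x = f_y = 0. In particular no (x, y) ∈ {−4, ..., 4}² is singular; the curve is smooth.


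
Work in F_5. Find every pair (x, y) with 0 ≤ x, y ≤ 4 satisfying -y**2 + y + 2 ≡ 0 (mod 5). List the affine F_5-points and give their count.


Affine F_5-points: {(0, 2), (0, 4), (1, 2), (1, 4), (2, 2), (2, 4), (3, 2), (3, 4), (4, 2), (4, 4)}; count = 10.

For each of the 25 pairs (x, y) ∈ F_5², evaluate f(x, y) mod 5. Record the zeros.
  x = 0: [0↦2, 1↦2, 2↦0, 3↦1, 4↦0]  zeros at y ∈ {2, 4}
  x = 1: [0↦2, 1↦2, 2↦0, 3↦1, 4↦0]  zeros at y ∈ {2, 4}
  x = 2: [0↦2, 1↦2, 2↦0, 3↦1, 4↦0]  zeros at y ∈ {2, 4}
  x = 3: [0↦2, 1↦2, 2↦0, 3↦1, 4↦0]  zeros at y ∈ {2, 4}
  x = 4: [0↦2, 1↦2, 2↦0, 3↦1, 4↦0]  zeros at y ∈ {2, 4}
Collecting zeros: affine points = {(0, 2), (0, 4), (1, 2), (1, 4), (2, 2), (2, 4), (3, 2), (3, 4), (4, 2), (4, 4)}.
Total count |C(F_5)_aff| = 10.


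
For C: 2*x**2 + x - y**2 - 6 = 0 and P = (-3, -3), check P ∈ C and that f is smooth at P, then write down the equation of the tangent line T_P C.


Tangent line at P: -11*x + 6*y - 15 = 0.

Step 1: f(-3, -3) = 0, so P lies on C.
Step 2: partial derivatives
  f_x(x, y) = 4*x + 1, f_y(x, y) = -2*y.
  f_x(P) = -11, f_y(P) = 6 (gradient nonzero, so P is smooth).
Step 3: tangent line at P: -11·(x − -3) + 6·(y − -3) = 0.
Expanding: -11*x + 6*y - 15 = 0.


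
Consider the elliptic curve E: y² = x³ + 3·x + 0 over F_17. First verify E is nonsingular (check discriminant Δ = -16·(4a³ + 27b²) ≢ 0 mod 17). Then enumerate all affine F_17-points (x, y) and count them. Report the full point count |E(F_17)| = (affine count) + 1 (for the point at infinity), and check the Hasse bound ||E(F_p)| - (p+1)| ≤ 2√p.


Affine points = {(0, 0), (1, 2), (1, 15), (3, 6), (3, 11), (4, 5), (4, 12), (5, 2), (5, 15), (6, 8), (6, 9), (8, 3), (8, 14), (9, 5), (9, 12), (11, 2), (11, 15), (12, 8), (12, 9), (13, 3), (13, 14), (14, 7), (14, 10), (16, 8), (16, 9)}; affine count = 25; |E(F_17)| = 26.

Discriminant check: Δ ∝ 4a³ + 27b² = 4·3³ + 27·0² = 4·27 + 27·0 ≡ 6 (mod 17). Nonzero ⇒ E is nonsingular.
For each x ∈ F_17, compute rhs = x³ + 3·x + 0 mod 17, then count y ∈ F_17 with y² ≡ rhs.
  x = 0: rhs = 0, matching y values: 0 (1 points).
  x = 1: rhs = 4, matching y values: 2, 15 (2 points).
  x = 2: rhs = 14, matching y values: none (0 points).
  x = 3: rhs = 2, matching y values: 6, 11 (2 points).
  x = 4: rhs = 8, matching y values: 5, 12 (2 points).
  x = 5: rhs = 4, matching y values: 2, 15 (2 points).
  x = 6: rhs = 13, matching y values: 8, 9 (2 points).
  x = 7: rhs = 7, matching y values: none (0 points).
  x = 8: rhs = 9, matching y values: 3, 14 (2 points).
  x = 9: rhs = 8, matching y values: 5, 12 (2 points).
  x = 10: rhs = 10, matching y values: none (0 points).
  x = 11: rhs = 4, matching y values: 2, 15 (2 points).
  x = 12: rhs = 13, matching y values: 8, 9 (2 points).
  x = 13: rhs = 9, matching y values: 3, 14 (2 points).
  x = 14: rhs = 15, matching y values: 7, 10 (2 points).
  x = 15: rhs = 3, matching y values: none (0 points).
  x = 16: rhs = 13, matching y values: 8, 9 (2 points).
Total affine count: 25.
Full point count |E(F_17)| = 25 + 1 = 26.
Hasse bound: |26 − (17+1)| = |8| = 8 ≤ 2√17 ≈ 8.2462 ✓.


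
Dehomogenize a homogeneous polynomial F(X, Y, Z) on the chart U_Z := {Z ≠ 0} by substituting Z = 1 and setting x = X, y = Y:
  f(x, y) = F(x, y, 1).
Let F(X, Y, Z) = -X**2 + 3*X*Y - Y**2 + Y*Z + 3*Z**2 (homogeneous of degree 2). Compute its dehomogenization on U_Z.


f(x, y) = -x**2 + 3*x*y - y**2 + y + 3

On U_Z we set Z = 1. Each monomial c·X^i·Y^j·Z^k in F becomes c·x^i·y^j·1^k = c·x^i·y^j.
Substituting Z = 1: F(X, Y, 1) = -x**2 + 3*x*y - y**2 + y + 3.
Note: deg(f) ≤ deg(F) = 2; strict inequality happens when F is divisible by Z (lost terms).


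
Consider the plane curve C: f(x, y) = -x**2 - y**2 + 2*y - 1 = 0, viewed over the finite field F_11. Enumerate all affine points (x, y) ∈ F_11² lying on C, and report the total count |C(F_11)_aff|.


Affine F_11-points: {(0, 1)}; count = 1.

For each of the 121 pairs (x, y) ∈ F_11², evaluate f(x, y) mod 11. Record the zeros.
  x = 0: [0↦10, 1↦0, 2↦10, 3↦7, 4↦2, 5↦6, 6↦8, 7↦8, 8↦6, 9↦2, 10↦7]  zeros at y ∈ {1}
  x = 1: [0↦9, 1↦10, 2↦9, 3↦6, 4↦1, 5↦5, 6↦7, 7↦7, 8↦5, 9↦1, 10↦6]  zeros at y ∈ ∅
  x = 2: [0↦6, 1↦7, 2↦6, 3↦3, 4↦9, 5↦2, 6↦4, 7↦4, 8↦2, 9↦9, 10↦3]  zeros at y ∈ ∅
  x = 3: [0↦1, 1↦2, 2↦1, 3↦9, 4↦4, 5↦8, 6↦10, 7↦10, 8↦8, 9↦4, 10↦9]  zeros at y ∈ ∅
  x = 4: [0↦5, 1↦6, 2↦5, 3↦2, 4↦8, 5↦1, 6↦3, 7↦3, 8↦1, 9↦8, 10↦2]  zeros at y ∈ ∅
  x = 5: [0↦7, 1↦8, 2↦7, 3↦4, 4↦10, 5↦3, 6↦5, 7↦5, 8↦3, 9↦10, 10↦4]  zeros at y ∈ ∅
  x = 6: [0↦7, 1↦8, 2↦7, 3↦4, 4↦10, 5↦3, 6↦5, 7↦5, 8↦3, 9↦10, 10↦4]  zeros at y ∈ ∅
  x = 7: [0↦5, 1↦6, 2↦5, 3↦2, 4↦8, 5↦1, 6↦3, 7↦3, 8↦1, 9↦8, 10↦2]  zeros at y ∈ ∅
  x = 8: [0↦1, 1↦2, 2↦1, 3↦9, 4↦4, 5↦8, 6↦10, 7↦10, 8↦8, 9↦4, 10↦9]  zeros at y ∈ ∅
  x = 9: [0↦6, 1↦7, 2↦6, 3↦3, 4↦9, 5↦2, 6↦4, 7↦4, 8↦2, 9↦9, 10↦3]  zeros at y ∈ ∅
  x = 10: [0↦9, 1↦10, 2↦9, 3↦6, 4↦1, 5↦5, 6↦7, 7↦7, 8↦5, 9↦1, 10↦6]  zeros at y ∈ ∅
Collecting zeros: affine points = {(0, 1)}.
Total count |C(F_11)_aff| = 1.


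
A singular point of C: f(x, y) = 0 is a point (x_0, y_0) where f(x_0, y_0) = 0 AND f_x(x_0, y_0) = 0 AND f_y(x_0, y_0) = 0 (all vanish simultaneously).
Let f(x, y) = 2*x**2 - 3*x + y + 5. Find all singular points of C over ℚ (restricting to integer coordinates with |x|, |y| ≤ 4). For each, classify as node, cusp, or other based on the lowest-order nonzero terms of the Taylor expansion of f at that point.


No singular points in the scanned grid; C is smooth there.

Compute partial derivatives:
  f_x = 4*x - 3.
  f_y = 1.
f_y = 1 is a nonzero constant, so f_y never vanishes: no point (x, y) can satisfy f = f_x = f_y = 0. In particular no (x, y) ∈ {−4, ..., 4}² is singular; the curve is smooth.


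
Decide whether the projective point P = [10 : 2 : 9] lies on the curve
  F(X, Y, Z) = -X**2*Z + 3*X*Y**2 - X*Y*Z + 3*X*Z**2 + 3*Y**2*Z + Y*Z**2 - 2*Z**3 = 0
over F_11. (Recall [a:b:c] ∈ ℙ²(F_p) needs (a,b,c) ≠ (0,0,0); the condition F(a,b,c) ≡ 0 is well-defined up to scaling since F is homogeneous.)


F(10,2,9) ≡ 7 (mod 11); P is NOT on the curve.

Evaluate F(10, 2, 9) term-by-term (mod 11).
  -X**2*Z ↦ -1·100·1·9 = -900
  3*X*Y**2 ↦ 3·10·4·1 = 120
  -X*Y*Z ↦ -1·10·2·9 = -180
  3*X*Z**2 ↦ 3·10·1·81 = 2430
  3*Y**2*Z ↦ 3·1·4·9 = 108
  Y*Z**2 ↦ 1·1·2·81 = 162
  -2*Z**3 ↦ -2·1·1·729 = -1458
Sum: F(10, 2, 9) = (-900) + (120) + (-180) + (2430) + (108) + (162) + (-1458) = 282.
Reducing mod 11: 282 ≡ 7 (mod 11).
Since F(a, b, c) ≡ 7 ≠ 0 (mod 11), P does NOT lie on the curve.


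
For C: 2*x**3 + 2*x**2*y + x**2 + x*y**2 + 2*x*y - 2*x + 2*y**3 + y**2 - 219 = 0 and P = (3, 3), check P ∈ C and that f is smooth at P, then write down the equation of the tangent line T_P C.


Tangent line at P: 109*x + 102*y - 633 = 0.

Step 1: f(3, 3) = 0, so P lies on C.
Step 2: partial derivatives
  f_x(x, y) = 6*x**2 + 4*x*y + 2*x + y**2 + 2*y - 2, f_y(x, y) = 2*x**2 + 2*x*y + 2*x + 6*y**2 + 2*y.
  f_x(P) = 109, f_y(P) = 102 (gradient nonzero, so P is smooth).
Step 3: tangent line at P: 109·(x − 3) + 102·(y − 3) = 0.
Expanding: 109*x + 102*y - 633 = 0.


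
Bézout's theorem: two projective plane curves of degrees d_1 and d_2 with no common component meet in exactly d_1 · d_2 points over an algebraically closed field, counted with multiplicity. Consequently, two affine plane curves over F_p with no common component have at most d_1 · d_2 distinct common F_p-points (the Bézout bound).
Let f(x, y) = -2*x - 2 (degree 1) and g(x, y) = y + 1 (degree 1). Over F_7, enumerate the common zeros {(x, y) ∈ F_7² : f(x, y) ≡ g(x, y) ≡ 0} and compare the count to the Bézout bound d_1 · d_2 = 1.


Common zeros: {(6, 6)}; count = 1; Bézout bound = 1.

deg(f) = 1, deg(g) = 1, so Bézout bound = 1.
Scan x ∈ F_7. For each x, list the y ∈ F_7 with f(x, y) ≡ 0 and those with g(x, y) ≡ 0 (mod 7); the common zeros in that column are the intersection.
  x = 0: f ≡ 0 at y ∈ ∅; g ≡ 0 at y ∈ {6}; common: ∅.
  x = 1: f ≡ 0 at y ∈ ∅; g ≡ 0 at y ∈ {6}; common: ∅.
  x = 2: f ≡ 0 at y ∈ ∅; g ≡ 0 at y ∈ {6}; common: ∅.
  x = 3: f ≡ 0 at y ∈ ∅; g ≡ 0 at y ∈ {6}; common: ∅.
  x = 4: f ≡ 0 at y ∈ ∅; g ≡ 0 at y ∈ {6}; common: ∅.
  x = 5: f ≡ 0 at y ∈ ∅; g ≡ 0 at y ∈ {6}; common: ∅.
  x = 6: f ≡ 0 at y ∈ {0, 1, 2, 3, 4, 5, 6}; g ≡ 0 at y ∈ {6}; common: {6}.
Collecting: common zeros = {(6, 6)}, so the count is 1.
Comparison with the Bézout bound: 1 ≤ 1 = deg(f)·deg(g), as expected for curves with no common component (the bound is attained).


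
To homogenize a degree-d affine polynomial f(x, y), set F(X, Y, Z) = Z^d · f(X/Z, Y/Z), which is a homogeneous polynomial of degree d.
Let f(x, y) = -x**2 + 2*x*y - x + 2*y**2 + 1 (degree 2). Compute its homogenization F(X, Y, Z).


F(X, Y, Z) = -X**2 + 2*X*Y - X*Z + 2*Y**2 + Z**2

deg(f) = 2.
Substitute x = X/Z, y = Y/Z into f, then multiply by Z^2.
  monomial -1·x^2·y^0 ↦ -1·X^2·Y^0·Z^0.
  monomial 2·x^1·y^1 ↦ 2·X^1·Y^1·Z^0.
  monomial -1·x^1·y^0 ↦ -1·X^1·Y^0·Z^1.
  monomial 2·x^0·y^2 ↦ 2·X^0·Y^2·Z^0.
  monomial 1·x^0·y^0 ↦ 1·X^0·Y^0·Z^2.
Collecting: F(X, Y, Z) = -X**2 + 2*X*Y - X*Z + 2*Y**2 + Z**2.


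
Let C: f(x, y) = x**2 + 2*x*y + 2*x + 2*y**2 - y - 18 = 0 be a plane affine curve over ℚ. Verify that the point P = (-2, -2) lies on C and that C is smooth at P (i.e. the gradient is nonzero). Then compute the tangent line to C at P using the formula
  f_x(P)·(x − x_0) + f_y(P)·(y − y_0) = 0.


Tangent line at P: -6*x - 13*y - 38 = 0.

Step 1: f(-2, -2) = 0, so P lies on C.
Step 2: partial derivatives
  f_x(x, y) = 2*x + 2*y + 2, f_y(x, y) = 2*x + 4*y - 1.
  f_x(P) = -6, f_y(P) = -13 (gradient nonzero, so P is smooth).
Step 3: tangent line at P: -6·(x − -2) + -13·(y − -2) = 0.
Expanding: -6*x - 13*y - 38 = 0.


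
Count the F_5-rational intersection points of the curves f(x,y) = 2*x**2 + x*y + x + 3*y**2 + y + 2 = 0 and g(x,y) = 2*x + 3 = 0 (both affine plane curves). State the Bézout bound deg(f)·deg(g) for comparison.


Common zeros: {(1, 0), (1, 1)}; count = 2; Bézout bound = 2.

deg(f) = 2, deg(g) = 1, so Bézout bound = 2.
Scan x ∈ F_5. For each x, list the y ∈ F_5 with f(x, y) ≡ 0 and those with g(x, y) ≡ 0 (mod 5); the common zeros in that column are the intersection.
  x = 0: f ≡ 0 at y ∈ ∅; g ≡ 0 at y ∈ ∅; common: ∅.
  x = 1: f ≡ 0 at y ∈ {0, 1}; g ≡ 0 at y ∈ {0, 1, 2, 3, 4}; common: {0, 1}.
  x = 2: f ≡ 0 at y ∈ {2}; g ≡ 0 at y ∈ ∅; common: ∅.
  x = 3: f ≡ 0 at y ∈ {1}; g ≡ 0 at y ∈ ∅; common: ∅.
  x = 4: f ≡ 0 at y ∈ {2, 3}; g ≡ 0 at y ∈ ∅; common: ∅.
Collecting: common zeros = {(1, 0), (1, 1)}, so the count is 2.
Comparison with the Bézout bound: 2 ≤ 2 = deg(f)·deg(g), as expected for curves with no common component (the bound is attained).


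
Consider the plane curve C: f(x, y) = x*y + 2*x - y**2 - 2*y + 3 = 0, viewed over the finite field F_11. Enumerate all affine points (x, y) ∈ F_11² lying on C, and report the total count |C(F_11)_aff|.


Affine F_11-points: {(0, 1), (0, 8), (3, 5), (3, 7), (4, 0), (4, 2), (7, 6), (7, 10), (9, 3), (9, 4)}; count = 10.

For each of the 121 pairs (x, y) ∈ F_11², evaluate f(x, y) mod 11. Record the zeros.
  x = 0: [0↦3, 1↦0, 2↦6, 3↦10, 4↦1, 5↦1, 6↦10, 7↦6, 8↦0, 9↦3, 10↦4]  zeros at y ∈ {1, 8}
  x = 1: [0↦5, 1↦3, 2↦10, 3↦4, 4↦7, 5↦8, 6↦7, 7↦4, 8↦10, 9↦3, 10↦5]  zeros at y ∈ ∅
  x = 2: [0↦7, 1↦6, 2↦3, 3↦9, 4↦2, 5↦4, 6↦4, 7↦2, 8↦9, 9↦3, 10↦6]  zeros at y ∈ ∅
  x = 3: [0↦9, 1↦9, 2↦7, 3↦3, 4↦8, 5↦0, 6↦1, 7↦0, 8↦8, 9↦3, 10↦7]  zeros at y ∈ {5, 7}
  x = 4: [0↦0, 1↦1, 2↦0, 3↦8, 4↦3, 5↦7, 6↦9, 7↦9, 8↦7, 9↦3, 10↦8]  zeros at y ∈ {0, 2}
  x = 5: [0↦2, 1↦4, 2↦4, 3↦2, 4↦9, 5↦3, 6↦6, 7↦7, 8↦6, 9↦3, 10↦9]  zeros at y ∈ ∅
  x = 6: [0↦4, 1↦7, 2↦8, 3↦7, 4↦4, 5↦10, 6↦3, 7↦5, 8↦5, 9↦3, 10↦10]  zeros at y ∈ ∅
  x = 7: [0↦6, 1↦10, 2↦1, 3↦1, 4↦10, 5↦6, 6↦0, 7↦3, 8↦4, 9↦3, 10↦0]  zeros at y ∈ {6, 10}
  x = 8: [0↦8, 1↦2, 2↦5, 3↦6, 4↦5, 5↦2, 6↦8, 7↦1, 8↦3, 9↦3, 10↦1]  zeros at y ∈ ∅
  x = 9: [0↦10, 1↦5, 2↦9, 3↦0, 4↦0, 5↦9, 6↦5, 7↦10, 8↦2, 9↦3, 10↦2]  zeros at y ∈ {3, 4}
  x = 10: [0↦1, 1↦8, 2↦2, 3↦5, 4↦6, 5↦5, 6↦2, 7↦8, 8↦1, 9↦3, 10↦3]  zeros at y ∈ ∅
Collecting zeros: affine points = {(0, 1), (0, 8), (3, 5), (3, 7), (4, 0), (4, 2), (7, 6), (7, 10), (9, 3), (9, 4)}.
Total count |C(F_11)_aff| = 10.
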